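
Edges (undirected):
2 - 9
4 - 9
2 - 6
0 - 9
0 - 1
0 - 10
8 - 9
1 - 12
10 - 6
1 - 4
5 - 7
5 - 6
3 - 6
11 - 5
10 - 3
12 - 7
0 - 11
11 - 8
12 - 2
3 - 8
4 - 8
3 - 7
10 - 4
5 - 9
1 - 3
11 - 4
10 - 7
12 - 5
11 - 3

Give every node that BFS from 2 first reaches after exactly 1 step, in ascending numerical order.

Level 0: 2
Level 1: 6, 9, 12
Level 2: 0, 1, 3, 4, 5, 7, 8, 10
Level 3: 11

6, 9, 12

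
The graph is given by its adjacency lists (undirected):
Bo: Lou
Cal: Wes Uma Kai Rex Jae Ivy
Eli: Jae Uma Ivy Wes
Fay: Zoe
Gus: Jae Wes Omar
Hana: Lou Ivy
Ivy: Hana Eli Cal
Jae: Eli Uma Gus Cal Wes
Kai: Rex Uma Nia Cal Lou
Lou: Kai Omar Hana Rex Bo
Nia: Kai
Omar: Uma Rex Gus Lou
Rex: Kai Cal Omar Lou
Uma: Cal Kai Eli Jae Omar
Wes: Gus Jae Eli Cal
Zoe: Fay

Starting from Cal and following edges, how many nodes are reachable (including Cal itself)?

14

BFS from Cal visits: Cal, Ivy, Jae, Kai, Rex, Uma, Wes, Eli, Hana, Gus, Lou, Nia, Omar, Bo
Reachable nodes: 14 of 16 total.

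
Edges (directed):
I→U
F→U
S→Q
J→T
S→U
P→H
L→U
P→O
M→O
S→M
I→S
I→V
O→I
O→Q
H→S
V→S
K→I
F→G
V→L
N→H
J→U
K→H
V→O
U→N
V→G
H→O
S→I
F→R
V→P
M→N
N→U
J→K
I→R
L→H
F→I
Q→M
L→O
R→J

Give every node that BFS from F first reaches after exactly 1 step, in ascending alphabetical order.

G, I, R, U

Level 0: F
Level 1: G, I, R, U
Level 2: J, N, S, V
Level 3: H, K, L, M, O, P, Q, T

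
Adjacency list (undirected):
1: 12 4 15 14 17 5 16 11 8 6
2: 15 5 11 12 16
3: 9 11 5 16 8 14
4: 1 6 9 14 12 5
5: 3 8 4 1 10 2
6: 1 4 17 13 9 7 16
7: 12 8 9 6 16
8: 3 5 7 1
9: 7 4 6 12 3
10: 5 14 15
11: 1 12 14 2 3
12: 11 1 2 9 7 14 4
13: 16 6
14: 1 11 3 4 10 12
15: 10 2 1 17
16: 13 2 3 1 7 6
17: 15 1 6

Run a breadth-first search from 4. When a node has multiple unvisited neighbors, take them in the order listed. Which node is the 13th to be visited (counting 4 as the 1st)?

Visit 4; enqueue 1, 6, 9, 14, 12, 5 → queue [1, 6, 9, 14, 12, 5]
Visit 1; enqueue 15, 17, 16, 11, 8 → queue [6, 9, 14, 12, 5, 15, 17, 16, 11, 8]
Visit 6; enqueue 13, 7 → queue [9, 14, 12, 5, 15, 17, 16, 11, 8, 13, 7]
Visit 9; enqueue 3 → queue [14, 12, 5, 15, 17, 16, 11, 8, 13, 7, 3]
Visit 14; enqueue 10 → queue [12, 5, 15, 17, 16, 11, 8, 13, 7, 3, 10]
Visit 12; enqueue 2 → queue [5, 15, 17, 16, 11, 8, 13, 7, 3, 10, 2]
Visit 5 → queue [15, 17, 16, 11, 8, 13, 7, 3, 10, 2]
Visit 15 → queue [17, 16, 11, 8, 13, 7, 3, 10, 2]
Visit 17 → queue [16, 11, 8, 13, 7, 3, 10, 2]
Visit 16 → queue [11, 8, 13, 7, 3, 10, 2]
Visit 11 → queue [8, 13, 7, 3, 10, 2]
Visit 8 → queue [13, 7, 3, 10, 2]
Visit 13 → queue [7, 3, 10, 2]
Visit 7 → queue [3, 10, 2]
Visit 3 → queue [10, 2]
Visit 10 → queue [2]
Visit 2 → queue []

Visit order: 4, 1, 6, 9, 14, 12, 5, 15, 17, 16, 11, 8, 13, 7, 3, 10, 2

13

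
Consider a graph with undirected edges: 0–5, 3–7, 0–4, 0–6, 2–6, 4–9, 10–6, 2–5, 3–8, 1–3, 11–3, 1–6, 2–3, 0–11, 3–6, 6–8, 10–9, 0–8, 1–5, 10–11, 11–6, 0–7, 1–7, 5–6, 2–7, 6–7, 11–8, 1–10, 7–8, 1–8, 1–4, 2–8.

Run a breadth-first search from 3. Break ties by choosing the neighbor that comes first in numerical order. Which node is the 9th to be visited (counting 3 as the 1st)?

5

Visit 3; enqueue 1, 2, 6, 7, 8, 11 → queue [1, 2, 6, 7, 8, 11]
Visit 1; enqueue 4, 5, 10 → queue [2, 6, 7, 8, 11, 4, 5, 10]
Visit 2 → queue [6, 7, 8, 11, 4, 5, 10]
Visit 6; enqueue 0 → queue [7, 8, 11, 4, 5, 10, 0]
Visit 7 → queue [8, 11, 4, 5, 10, 0]
Visit 8 → queue [11, 4, 5, 10, 0]
Visit 11 → queue [4, 5, 10, 0]
Visit 4; enqueue 9 → queue [5, 10, 0, 9]
Visit 5 → queue [10, 0, 9]
Visit 10 → queue [0, 9]
Visit 0 → queue [9]
Visit 9 → queue []

Visit order: 3, 1, 2, 6, 7, 8, 11, 4, 5, 10, 0, 9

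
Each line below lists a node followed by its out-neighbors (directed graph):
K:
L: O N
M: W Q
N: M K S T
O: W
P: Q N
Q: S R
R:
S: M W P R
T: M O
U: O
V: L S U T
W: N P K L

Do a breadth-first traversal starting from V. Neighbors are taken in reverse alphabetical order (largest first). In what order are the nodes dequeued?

V U T S L O M W R P N Q K

Visit V; enqueue U, T, S, L → queue [U, T, S, L]
Visit U; enqueue O → queue [T, S, L, O]
Visit T; enqueue M → queue [S, L, O, M]
Visit S; enqueue W, R, P → queue [L, O, M, W, R, P]
Visit L; enqueue N → queue [O, M, W, R, P, N]
Visit O → queue [M, W, R, P, N]
Visit M; enqueue Q → queue [W, R, P, N, Q]
Visit W; enqueue K → queue [R, P, N, Q, K]
Visit R → queue [P, N, Q, K]
Visit P → queue [N, Q, K]
Visit N → queue [Q, K]
Visit Q → queue [K]
Visit K → queue []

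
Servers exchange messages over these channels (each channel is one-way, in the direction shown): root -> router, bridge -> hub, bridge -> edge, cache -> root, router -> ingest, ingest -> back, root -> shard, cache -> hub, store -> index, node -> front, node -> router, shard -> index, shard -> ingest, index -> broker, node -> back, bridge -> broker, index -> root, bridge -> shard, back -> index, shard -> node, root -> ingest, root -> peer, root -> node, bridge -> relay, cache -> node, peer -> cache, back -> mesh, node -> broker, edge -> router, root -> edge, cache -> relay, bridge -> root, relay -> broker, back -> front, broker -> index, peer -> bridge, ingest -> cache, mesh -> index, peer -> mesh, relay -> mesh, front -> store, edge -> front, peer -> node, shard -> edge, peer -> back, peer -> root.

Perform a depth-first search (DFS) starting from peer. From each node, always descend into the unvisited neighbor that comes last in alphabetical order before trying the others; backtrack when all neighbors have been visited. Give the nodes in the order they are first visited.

Visit peer
peer → root
root → shard
shard → node
node → router
router → ingest
ingest → cache
cache → relay
relay → mesh
mesh → index
index → broker
cache → hub
ingest → back
back → front
front → store
shard → edge
peer → bridge

peer, root, shard, node, router, ingest, cache, relay, mesh, index, broker, hub, back, front, store, edge, bridge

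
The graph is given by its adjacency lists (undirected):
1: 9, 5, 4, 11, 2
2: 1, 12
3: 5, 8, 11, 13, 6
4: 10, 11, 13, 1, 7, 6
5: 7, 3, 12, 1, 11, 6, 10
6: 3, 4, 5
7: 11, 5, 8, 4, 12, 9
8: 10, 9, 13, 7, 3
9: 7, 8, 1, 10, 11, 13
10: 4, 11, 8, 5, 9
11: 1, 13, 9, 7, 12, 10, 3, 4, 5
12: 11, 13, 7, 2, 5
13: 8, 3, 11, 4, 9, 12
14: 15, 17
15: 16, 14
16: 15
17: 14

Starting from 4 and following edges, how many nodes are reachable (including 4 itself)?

13

BFS from 4 visits: 4, 1, 6, 7, 10, 11, 13, 2, 5, 9, 3, 8, 12
Reachable nodes: 13 of 17 total.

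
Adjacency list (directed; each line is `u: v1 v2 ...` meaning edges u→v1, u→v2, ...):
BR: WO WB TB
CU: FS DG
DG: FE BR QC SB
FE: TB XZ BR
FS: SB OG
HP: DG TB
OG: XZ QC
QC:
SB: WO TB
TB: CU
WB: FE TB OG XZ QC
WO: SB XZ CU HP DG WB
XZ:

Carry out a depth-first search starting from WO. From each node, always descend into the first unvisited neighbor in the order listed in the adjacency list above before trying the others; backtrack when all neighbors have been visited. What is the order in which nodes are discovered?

WO -> SB -> TB -> CU -> FS -> OG -> XZ -> QC -> DG -> FE -> BR -> WB -> HP

Visit WO
WO → SB
SB → TB
TB → CU
CU → FS
FS → OG
OG → XZ
OG → QC
CU → DG
DG → FE
FE → BR
BR → WB
WO → HP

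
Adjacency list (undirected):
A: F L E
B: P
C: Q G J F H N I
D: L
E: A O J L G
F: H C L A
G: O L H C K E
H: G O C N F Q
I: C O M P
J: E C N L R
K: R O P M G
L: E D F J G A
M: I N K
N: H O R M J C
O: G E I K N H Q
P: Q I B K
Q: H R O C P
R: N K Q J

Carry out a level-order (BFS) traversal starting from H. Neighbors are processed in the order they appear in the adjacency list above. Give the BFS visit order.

H G O C N F Q L K E I J R M A P D B

Visit H; enqueue G, O, C, N, F, Q → queue [G, O, C, N, F, Q]
Visit G; enqueue L, K, E → queue [O, C, N, F, Q, L, K, E]
Visit O; enqueue I → queue [C, N, F, Q, L, K, E, I]
Visit C; enqueue J → queue [N, F, Q, L, K, E, I, J]
Visit N; enqueue R, M → queue [F, Q, L, K, E, I, J, R, M]
Visit F; enqueue A → queue [Q, L, K, E, I, J, R, M, A]
Visit Q; enqueue P → queue [L, K, E, I, J, R, M, A, P]
Visit L; enqueue D → queue [K, E, I, J, R, M, A, P, D]
Visit K → queue [E, I, J, R, M, A, P, D]
Visit E → queue [I, J, R, M, A, P, D]
Visit I → queue [J, R, M, A, P, D]
Visit J → queue [R, M, A, P, D]
Visit R → queue [M, A, P, D]
Visit M → queue [A, P, D]
Visit A → queue [P, D]
Visit P; enqueue B → queue [D, B]
Visit D → queue [B]
Visit B → queue []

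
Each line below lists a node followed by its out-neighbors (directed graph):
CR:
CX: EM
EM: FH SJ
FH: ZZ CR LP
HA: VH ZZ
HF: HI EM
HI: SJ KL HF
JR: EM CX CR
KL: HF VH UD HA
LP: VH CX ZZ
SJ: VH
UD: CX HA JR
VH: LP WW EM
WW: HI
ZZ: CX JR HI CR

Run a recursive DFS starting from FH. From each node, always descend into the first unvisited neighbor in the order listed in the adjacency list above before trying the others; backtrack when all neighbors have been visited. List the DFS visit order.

Visit FH
FH → ZZ
ZZ → CX
CX → EM
EM → SJ
SJ → VH
VH → LP
VH → WW
WW → HI
HI → KL
KL → HF
KL → UD
UD → HA
UD → JR
JR → CR

FH → ZZ → CX → EM → SJ → VH → LP → WW → HI → KL → HF → UD → HA → JR → CR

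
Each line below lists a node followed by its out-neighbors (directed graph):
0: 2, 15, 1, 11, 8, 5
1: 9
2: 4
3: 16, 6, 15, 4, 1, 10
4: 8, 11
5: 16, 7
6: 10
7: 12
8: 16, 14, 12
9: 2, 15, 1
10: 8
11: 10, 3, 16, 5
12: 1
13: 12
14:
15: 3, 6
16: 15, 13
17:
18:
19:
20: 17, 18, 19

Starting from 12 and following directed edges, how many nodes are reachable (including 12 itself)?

BFS from 12 visits: 12, 1, 9, 2, 15, 4, 3, 6, 8, 11, 16, 10, 14, 5, 13, 7
Reachable nodes: 16 of 21 total.

16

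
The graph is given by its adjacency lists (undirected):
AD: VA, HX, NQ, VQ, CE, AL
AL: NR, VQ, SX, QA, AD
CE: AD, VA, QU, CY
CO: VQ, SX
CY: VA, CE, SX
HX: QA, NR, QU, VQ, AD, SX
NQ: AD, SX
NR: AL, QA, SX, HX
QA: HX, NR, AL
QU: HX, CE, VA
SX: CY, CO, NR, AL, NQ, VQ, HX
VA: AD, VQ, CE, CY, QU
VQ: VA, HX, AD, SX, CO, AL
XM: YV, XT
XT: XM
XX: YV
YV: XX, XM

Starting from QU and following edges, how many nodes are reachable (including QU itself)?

13

BFS from QU visits: QU, HX, CE, VA, QA, NR, VQ, AD, SX, CY, AL, CO, NQ
Reachable nodes: 13 of 17 total.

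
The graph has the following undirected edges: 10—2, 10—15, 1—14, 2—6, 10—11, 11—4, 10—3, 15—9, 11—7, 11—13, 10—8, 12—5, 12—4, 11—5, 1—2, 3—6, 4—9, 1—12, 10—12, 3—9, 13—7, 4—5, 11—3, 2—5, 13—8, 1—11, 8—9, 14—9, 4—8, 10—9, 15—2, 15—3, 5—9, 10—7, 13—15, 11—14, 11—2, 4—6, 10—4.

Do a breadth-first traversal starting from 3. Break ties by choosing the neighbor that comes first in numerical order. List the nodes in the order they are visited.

Visit 3; enqueue 6, 9, 10, 11, 15 → queue [6, 9, 10, 11, 15]
Visit 6; enqueue 2, 4 → queue [9, 10, 11, 15, 2, 4]
Visit 9; enqueue 5, 8, 14 → queue [10, 11, 15, 2, 4, 5, 8, 14]
Visit 10; enqueue 7, 12 → queue [11, 15, 2, 4, 5, 8, 14, 7, 12]
Visit 11; enqueue 1, 13 → queue [15, 2, 4, 5, 8, 14, 7, 12, 1, 13]
Visit 15 → queue [2, 4, 5, 8, 14, 7, 12, 1, 13]
Visit 2 → queue [4, 5, 8, 14, 7, 12, 1, 13]
Visit 4 → queue [5, 8, 14, 7, 12, 1, 13]
Visit 5 → queue [8, 14, 7, 12, 1, 13]
Visit 8 → queue [14, 7, 12, 1, 13]
Visit 14 → queue [7, 12, 1, 13]
Visit 7 → queue [12, 1, 13]
Visit 12 → queue [1, 13]
Visit 1 → queue [13]
Visit 13 → queue []

3 6 9 10 11 15 2 4 5 8 14 7 12 1 13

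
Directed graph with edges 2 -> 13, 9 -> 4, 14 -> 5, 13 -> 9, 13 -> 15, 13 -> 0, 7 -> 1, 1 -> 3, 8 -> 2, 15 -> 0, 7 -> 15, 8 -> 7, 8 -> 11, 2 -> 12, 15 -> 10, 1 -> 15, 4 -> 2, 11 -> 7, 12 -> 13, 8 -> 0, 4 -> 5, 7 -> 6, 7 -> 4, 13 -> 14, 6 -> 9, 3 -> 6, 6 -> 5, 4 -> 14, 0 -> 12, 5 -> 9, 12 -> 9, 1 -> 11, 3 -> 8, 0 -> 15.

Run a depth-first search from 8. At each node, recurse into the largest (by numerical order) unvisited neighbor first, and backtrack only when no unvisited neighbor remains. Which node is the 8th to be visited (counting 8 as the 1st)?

Visit 8
8 → 11
11 → 7
7 → 15
15 → 10
15 → 0
0 → 12
12 → 13
13 → 14
14 → 5
5 → 9
9 → 4
4 → 2
7 → 6
7 → 1
1 → 3

Visit order: 8, 11, 7, 15, 10, 0, 12, 13, 14, 5, 9, 4, 2, 6, 1, 3

13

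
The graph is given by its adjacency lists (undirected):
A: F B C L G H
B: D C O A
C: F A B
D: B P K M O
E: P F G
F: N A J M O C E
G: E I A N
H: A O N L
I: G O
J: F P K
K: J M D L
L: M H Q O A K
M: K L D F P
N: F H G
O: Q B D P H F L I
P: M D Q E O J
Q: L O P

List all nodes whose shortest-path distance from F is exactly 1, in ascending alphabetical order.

Level 0: F
Level 1: A, C, E, J, M, N, O
Level 2: B, D, G, H, I, K, L, P, Q

A, C, E, J, M, N, O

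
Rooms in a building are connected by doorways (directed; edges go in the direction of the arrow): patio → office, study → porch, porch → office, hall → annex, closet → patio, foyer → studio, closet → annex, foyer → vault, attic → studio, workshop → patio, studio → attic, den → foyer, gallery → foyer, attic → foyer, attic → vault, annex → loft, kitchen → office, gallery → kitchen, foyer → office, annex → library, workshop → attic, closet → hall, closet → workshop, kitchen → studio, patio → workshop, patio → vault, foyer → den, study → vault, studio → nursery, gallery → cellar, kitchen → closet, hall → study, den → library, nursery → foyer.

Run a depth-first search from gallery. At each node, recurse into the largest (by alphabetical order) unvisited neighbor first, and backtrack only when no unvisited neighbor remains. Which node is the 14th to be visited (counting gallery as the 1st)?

Visit gallery
gallery → kitchen
kitchen → studio
studio → nursery
nursery → foyer
foyer → vault
foyer → office
foyer → den
den → library
studio → attic
kitchen → closet
closet → workshop
workshop → patio
closet → hall
hall → study
study → porch
hall → annex
annex → loft
gallery → cellar

Visit order: gallery, kitchen, studio, nursery, foyer, vault, office, den, library, attic, closet, workshop, patio, hall, study, porch, annex, loft, cellar

hall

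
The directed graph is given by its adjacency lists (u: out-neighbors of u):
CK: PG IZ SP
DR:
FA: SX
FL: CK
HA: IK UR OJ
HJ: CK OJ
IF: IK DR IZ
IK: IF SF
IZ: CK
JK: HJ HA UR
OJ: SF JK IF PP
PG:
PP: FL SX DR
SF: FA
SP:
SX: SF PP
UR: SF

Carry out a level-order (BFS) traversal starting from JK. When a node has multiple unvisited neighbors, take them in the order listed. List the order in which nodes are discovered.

JK → HJ → HA → UR → CK → OJ → IK → SF → PG → IZ → SP → IF → PP → FA → DR → FL → SX

Visit JK; enqueue HJ, HA, UR → queue [HJ, HA, UR]
Visit HJ; enqueue CK, OJ → queue [HA, UR, CK, OJ]
Visit HA; enqueue IK → queue [UR, CK, OJ, IK]
Visit UR; enqueue SF → queue [CK, OJ, IK, SF]
Visit CK; enqueue PG, IZ, SP → queue [OJ, IK, SF, PG, IZ, SP]
Visit OJ; enqueue IF, PP → queue [IK, SF, PG, IZ, SP, IF, PP]
Visit IK → queue [SF, PG, IZ, SP, IF, PP]
Visit SF; enqueue FA → queue [PG, IZ, SP, IF, PP, FA]
Visit PG → queue [IZ, SP, IF, PP, FA]
Visit IZ → queue [SP, IF, PP, FA]
Visit SP → queue [IF, PP, FA]
Visit IF; enqueue DR → queue [PP, FA, DR]
Visit PP; enqueue FL, SX → queue [FA, DR, FL, SX]
Visit FA → queue [DR, FL, SX]
Visit DR → queue [FL, SX]
Visit FL → queue [SX]
Visit SX → queue []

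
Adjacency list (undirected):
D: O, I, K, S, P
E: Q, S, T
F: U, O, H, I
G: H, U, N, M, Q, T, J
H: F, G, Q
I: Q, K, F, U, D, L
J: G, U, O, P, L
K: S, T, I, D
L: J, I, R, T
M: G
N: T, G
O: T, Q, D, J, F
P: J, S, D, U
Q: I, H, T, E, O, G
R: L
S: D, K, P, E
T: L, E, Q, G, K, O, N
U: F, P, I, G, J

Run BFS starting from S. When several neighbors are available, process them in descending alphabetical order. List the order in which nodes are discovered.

S, P, K, E, D, U, J, T, I, Q, O, G, F, L, N, H, M, R

Visit S; enqueue P, K, E, D → queue [P, K, E, D]
Visit P; enqueue U, J → queue [K, E, D, U, J]
Visit K; enqueue T, I → queue [E, D, U, J, T, I]
Visit E; enqueue Q → queue [D, U, J, T, I, Q]
Visit D; enqueue O → queue [U, J, T, I, Q, O]
Visit U; enqueue G, F → queue [J, T, I, Q, O, G, F]
Visit J; enqueue L → queue [T, I, Q, O, G, F, L]
Visit T; enqueue N → queue [I, Q, O, G, F, L, N]
Visit I → queue [Q, O, G, F, L, N]
Visit Q; enqueue H → queue [O, G, F, L, N, H]
Visit O → queue [G, F, L, N, H]
Visit G; enqueue M → queue [F, L, N, H, M]
Visit F → queue [L, N, H, M]
Visit L; enqueue R → queue [N, H, M, R]
Visit N → queue [H, M, R]
Visit H → queue [M, R]
Visit M → queue [R]
Visit R → queue []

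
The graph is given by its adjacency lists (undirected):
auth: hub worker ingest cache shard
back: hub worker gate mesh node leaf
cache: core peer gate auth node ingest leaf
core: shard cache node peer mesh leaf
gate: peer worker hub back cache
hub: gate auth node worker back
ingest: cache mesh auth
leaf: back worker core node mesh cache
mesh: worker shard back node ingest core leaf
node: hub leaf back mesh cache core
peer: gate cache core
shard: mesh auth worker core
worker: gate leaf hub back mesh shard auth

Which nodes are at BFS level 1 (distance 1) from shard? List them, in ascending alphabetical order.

Level 0: shard
Level 1: auth, core, mesh, worker
Level 2: back, cache, gate, hub, ingest, leaf, node, peer

auth, core, mesh, worker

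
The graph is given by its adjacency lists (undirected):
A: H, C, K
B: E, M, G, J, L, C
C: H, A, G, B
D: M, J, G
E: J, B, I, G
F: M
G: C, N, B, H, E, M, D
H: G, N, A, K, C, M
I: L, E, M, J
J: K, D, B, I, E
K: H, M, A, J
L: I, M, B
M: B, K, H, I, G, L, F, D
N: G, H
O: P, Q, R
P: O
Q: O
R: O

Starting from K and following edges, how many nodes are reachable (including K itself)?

BFS from K visits: K, A, H, J, M, C, G, N, B, D, E, I, F, L
Reachable nodes: 14 of 18 total.

14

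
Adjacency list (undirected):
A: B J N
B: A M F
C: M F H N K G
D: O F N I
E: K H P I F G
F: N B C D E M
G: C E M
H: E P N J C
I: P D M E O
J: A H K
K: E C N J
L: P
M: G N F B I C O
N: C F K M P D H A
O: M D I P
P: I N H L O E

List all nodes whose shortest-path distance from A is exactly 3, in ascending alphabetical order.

E, G, I, L, O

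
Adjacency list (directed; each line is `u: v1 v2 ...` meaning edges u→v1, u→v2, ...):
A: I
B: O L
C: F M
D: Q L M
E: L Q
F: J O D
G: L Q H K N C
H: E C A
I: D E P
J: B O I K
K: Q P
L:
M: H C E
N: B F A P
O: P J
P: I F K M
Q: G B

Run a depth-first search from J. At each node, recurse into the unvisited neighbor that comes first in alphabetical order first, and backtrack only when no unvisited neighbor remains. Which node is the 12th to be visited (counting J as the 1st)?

Visit J
J → B
B → L
B → O
O → P
P → F
F → D
D → M
M → C
M → E
E → Q
Q → G
G → H
H → A
A → I
G → K
G → N

Visit order: J, B, L, O, P, F, D, M, C, E, Q, G, H, A, I, K, N

G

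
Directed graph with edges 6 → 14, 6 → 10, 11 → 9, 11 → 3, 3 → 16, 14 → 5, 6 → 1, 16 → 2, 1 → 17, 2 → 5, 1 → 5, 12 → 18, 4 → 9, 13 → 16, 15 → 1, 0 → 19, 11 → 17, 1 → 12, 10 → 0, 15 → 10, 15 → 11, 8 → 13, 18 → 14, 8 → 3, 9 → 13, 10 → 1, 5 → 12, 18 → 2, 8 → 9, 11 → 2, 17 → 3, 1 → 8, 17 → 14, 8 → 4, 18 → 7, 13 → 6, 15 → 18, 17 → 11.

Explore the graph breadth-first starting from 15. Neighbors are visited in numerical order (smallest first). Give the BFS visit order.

15 -> 1 -> 10 -> 11 -> 18 -> 5 -> 8 -> 12 -> 17 -> 0 -> 2 -> 3 -> 9 -> 7 -> 14 -> 4 -> 13 -> 19 -> 16 -> 6

Visit 15; enqueue 1, 10, 11, 18 → queue [1, 10, 11, 18]
Visit 1; enqueue 5, 8, 12, 17 → queue [10, 11, 18, 5, 8, 12, 17]
Visit 10; enqueue 0 → queue [11, 18, 5, 8, 12, 17, 0]
Visit 11; enqueue 2, 3, 9 → queue [18, 5, 8, 12, 17, 0, 2, 3, 9]
Visit 18; enqueue 7, 14 → queue [5, 8, 12, 17, 0, 2, 3, 9, 7, 14]
Visit 5 → queue [8, 12, 17, 0, 2, 3, 9, 7, 14]
Visit 8; enqueue 4, 13 → queue [12, 17, 0, 2, 3, 9, 7, 14, 4, 13]
Visit 12 → queue [17, 0, 2, 3, 9, 7, 14, 4, 13]
Visit 17 → queue [0, 2, 3, 9, 7, 14, 4, 13]
Visit 0; enqueue 19 → queue [2, 3, 9, 7, 14, 4, 13, 19]
Visit 2 → queue [3, 9, 7, 14, 4, 13, 19]
Visit 3; enqueue 16 → queue [9, 7, 14, 4, 13, 19, 16]
Visit 9 → queue [7, 14, 4, 13, 19, 16]
Visit 7 → queue [14, 4, 13, 19, 16]
Visit 14 → queue [4, 13, 19, 16]
Visit 4 → queue [13, 19, 16]
Visit 13; enqueue 6 → queue [19, 16, 6]
Visit 19 → queue [16, 6]
Visit 16 → queue [6]
Visit 6 → queue []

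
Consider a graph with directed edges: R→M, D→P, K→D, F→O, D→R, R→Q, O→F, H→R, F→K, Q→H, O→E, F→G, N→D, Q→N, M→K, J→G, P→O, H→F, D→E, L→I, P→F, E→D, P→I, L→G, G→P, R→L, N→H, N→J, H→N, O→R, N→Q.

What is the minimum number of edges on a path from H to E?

Level 0: H
Level 1: F, N, R
Level 2: D, G, J, K, L, M, O, Q
Level 3: E, I, P
E first appears at level 3.

3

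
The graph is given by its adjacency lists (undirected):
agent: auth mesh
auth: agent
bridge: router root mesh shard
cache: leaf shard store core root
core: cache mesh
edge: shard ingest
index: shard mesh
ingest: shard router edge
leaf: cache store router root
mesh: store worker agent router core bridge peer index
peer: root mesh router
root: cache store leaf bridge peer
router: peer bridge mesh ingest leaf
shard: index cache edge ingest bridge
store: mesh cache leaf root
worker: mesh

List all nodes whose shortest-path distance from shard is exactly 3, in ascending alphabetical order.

agent, peer, worker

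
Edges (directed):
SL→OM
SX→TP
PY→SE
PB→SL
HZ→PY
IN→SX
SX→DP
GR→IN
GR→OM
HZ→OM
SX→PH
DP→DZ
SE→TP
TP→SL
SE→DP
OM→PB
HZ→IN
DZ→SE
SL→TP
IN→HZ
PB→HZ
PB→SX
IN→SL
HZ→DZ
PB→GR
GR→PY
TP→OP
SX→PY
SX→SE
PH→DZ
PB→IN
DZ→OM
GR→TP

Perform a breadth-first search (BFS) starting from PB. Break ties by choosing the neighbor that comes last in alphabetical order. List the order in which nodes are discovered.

PB SX SL IN HZ GR TP SE PY PH DP OM DZ OP

Visit PB; enqueue SX, SL, IN, HZ, GR → queue [SX, SL, IN, HZ, GR]
Visit SX; enqueue TP, SE, PY, PH, DP → queue [SL, IN, HZ, GR, TP, SE, PY, PH, DP]
Visit SL; enqueue OM → queue [IN, HZ, GR, TP, SE, PY, PH, DP, OM]
Visit IN → queue [HZ, GR, TP, SE, PY, PH, DP, OM]
Visit HZ; enqueue DZ → queue [GR, TP, SE, PY, PH, DP, OM, DZ]
Visit GR → queue [TP, SE, PY, PH, DP, OM, DZ]
Visit TP; enqueue OP → queue [SE, PY, PH, DP, OM, DZ, OP]
Visit SE → queue [PY, PH, DP, OM, DZ, OP]
Visit PY → queue [PH, DP, OM, DZ, OP]
Visit PH → queue [DP, OM, DZ, OP]
Visit DP → queue [OM, DZ, OP]
Visit OM → queue [DZ, OP]
Visit DZ → queue [OP]
Visit OP → queue []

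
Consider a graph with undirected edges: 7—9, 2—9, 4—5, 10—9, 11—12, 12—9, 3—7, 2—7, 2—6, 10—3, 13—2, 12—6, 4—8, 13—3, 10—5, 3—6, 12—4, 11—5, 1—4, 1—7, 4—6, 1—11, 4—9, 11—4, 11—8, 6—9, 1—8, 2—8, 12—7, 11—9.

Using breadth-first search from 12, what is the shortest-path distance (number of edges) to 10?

2

Level 0: 12
Level 1: 4, 6, 7, 9, 11
Level 2: 1, 2, 3, 5, 8, 10
Level 3: 13
10 first appears at level 2.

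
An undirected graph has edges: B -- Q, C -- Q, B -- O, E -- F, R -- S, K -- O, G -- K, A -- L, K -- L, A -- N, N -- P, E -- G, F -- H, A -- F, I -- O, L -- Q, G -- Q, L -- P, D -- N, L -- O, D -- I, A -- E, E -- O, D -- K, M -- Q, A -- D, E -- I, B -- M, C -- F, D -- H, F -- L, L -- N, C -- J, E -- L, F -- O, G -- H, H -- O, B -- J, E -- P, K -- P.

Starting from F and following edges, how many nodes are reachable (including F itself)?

BFS from F visits: F, A, C, E, H, L, O, D, N, J, Q, G, I, P, K, B, M
Reachable nodes: 17 of 19 total.

17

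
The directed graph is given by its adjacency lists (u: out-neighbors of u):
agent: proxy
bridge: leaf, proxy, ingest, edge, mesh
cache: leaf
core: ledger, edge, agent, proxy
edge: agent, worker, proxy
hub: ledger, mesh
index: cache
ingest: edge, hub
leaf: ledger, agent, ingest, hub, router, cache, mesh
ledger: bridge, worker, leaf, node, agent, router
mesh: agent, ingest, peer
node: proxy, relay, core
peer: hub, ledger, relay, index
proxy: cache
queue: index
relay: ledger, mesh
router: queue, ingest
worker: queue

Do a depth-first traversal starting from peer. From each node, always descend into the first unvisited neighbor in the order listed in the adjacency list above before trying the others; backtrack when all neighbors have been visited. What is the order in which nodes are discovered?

Visit peer
peer → hub
hub → ledger
ledger → bridge
bridge → leaf
leaf → agent
agent → proxy
proxy → cache
leaf → ingest
ingest → edge
edge → worker
worker → queue
queue → index
leaf → router
leaf → mesh
ledger → node
node → relay
node → core

peer, hub, ledger, bridge, leaf, agent, proxy, cache, ingest, edge, worker, queue, index, router, mesh, node, relay, core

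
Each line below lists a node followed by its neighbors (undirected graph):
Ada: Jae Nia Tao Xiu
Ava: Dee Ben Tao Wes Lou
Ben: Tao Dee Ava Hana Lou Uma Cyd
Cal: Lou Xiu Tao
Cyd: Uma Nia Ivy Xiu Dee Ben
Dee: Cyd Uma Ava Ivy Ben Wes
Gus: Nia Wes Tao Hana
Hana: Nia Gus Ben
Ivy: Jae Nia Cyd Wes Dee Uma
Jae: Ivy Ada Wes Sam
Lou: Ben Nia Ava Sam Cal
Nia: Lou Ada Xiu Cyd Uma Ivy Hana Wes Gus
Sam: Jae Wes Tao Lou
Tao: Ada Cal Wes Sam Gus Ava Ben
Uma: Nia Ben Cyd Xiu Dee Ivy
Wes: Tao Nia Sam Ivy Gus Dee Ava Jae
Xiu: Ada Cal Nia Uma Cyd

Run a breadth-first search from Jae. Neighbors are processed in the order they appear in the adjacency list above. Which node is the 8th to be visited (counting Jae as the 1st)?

Dee

Visit Jae; enqueue Ivy, Ada, Wes, Sam → queue [Ivy, Ada, Wes, Sam]
Visit Ivy; enqueue Nia, Cyd, Dee, Uma → queue [Ada, Wes, Sam, Nia, Cyd, Dee, Uma]
Visit Ada; enqueue Tao, Xiu → queue [Wes, Sam, Nia, Cyd, Dee, Uma, Tao, Xiu]
Visit Wes; enqueue Gus, Ava → queue [Sam, Nia, Cyd, Dee, Uma, Tao, Xiu, Gus, Ava]
Visit Sam; enqueue Lou → queue [Nia, Cyd, Dee, Uma, Tao, Xiu, Gus, Ava, Lou]
Visit Nia; enqueue Hana → queue [Cyd, Dee, Uma, Tao, Xiu, Gus, Ava, Lou, Hana]
Visit Cyd; enqueue Ben → queue [Dee, Uma, Tao, Xiu, Gus, Ava, Lou, Hana, Ben]
Visit Dee → queue [Uma, Tao, Xiu, Gus, Ava, Lou, Hana, Ben]
Visit Uma → queue [Tao, Xiu, Gus, Ava, Lou, Hana, Ben]
Visit Tao; enqueue Cal → queue [Xiu, Gus, Ava, Lou, Hana, Ben, Cal]
Visit Xiu → queue [Gus, Ava, Lou, Hana, Ben, Cal]
Visit Gus → queue [Ava, Lou, Hana, Ben, Cal]
Visit Ava → queue [Lou, Hana, Ben, Cal]
Visit Lou → queue [Hana, Ben, Cal]
Visit Hana → queue [Ben, Cal]
Visit Ben → queue [Cal]
Visit Cal → queue []

Visit order: Jae, Ivy, Ada, Wes, Sam, Nia, Cyd, Dee, Uma, Tao, Xiu, Gus, Ava, Lou, Hana, Ben, Cal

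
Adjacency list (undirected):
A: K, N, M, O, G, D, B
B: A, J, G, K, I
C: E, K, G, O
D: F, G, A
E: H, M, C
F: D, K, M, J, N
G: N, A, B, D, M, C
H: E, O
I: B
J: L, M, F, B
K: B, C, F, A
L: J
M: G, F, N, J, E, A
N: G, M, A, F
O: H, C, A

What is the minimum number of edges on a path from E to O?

Level 0: E
Level 1: C, H, M
Level 2: A, F, G, J, K, N, O
Level 3: B, D, L
Level 4: I
O first appears at level 2.

2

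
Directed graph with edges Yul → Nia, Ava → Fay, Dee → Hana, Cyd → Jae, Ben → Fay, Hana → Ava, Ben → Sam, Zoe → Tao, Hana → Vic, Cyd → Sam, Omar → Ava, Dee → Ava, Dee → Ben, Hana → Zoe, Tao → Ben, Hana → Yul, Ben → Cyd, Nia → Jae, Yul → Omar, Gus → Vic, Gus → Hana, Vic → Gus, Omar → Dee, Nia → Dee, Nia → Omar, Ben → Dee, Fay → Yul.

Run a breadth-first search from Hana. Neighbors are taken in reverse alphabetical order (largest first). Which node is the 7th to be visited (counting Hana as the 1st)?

Omar

Visit Hana; enqueue Zoe, Yul, Vic, Ava → queue [Zoe, Yul, Vic, Ava]
Visit Zoe; enqueue Tao → queue [Yul, Vic, Ava, Tao]
Visit Yul; enqueue Omar, Nia → queue [Vic, Ava, Tao, Omar, Nia]
Visit Vic; enqueue Gus → queue [Ava, Tao, Omar, Nia, Gus]
Visit Ava; enqueue Fay → queue [Tao, Omar, Nia, Gus, Fay]
Visit Tao; enqueue Ben → queue [Omar, Nia, Gus, Fay, Ben]
Visit Omar; enqueue Dee → queue [Nia, Gus, Fay, Ben, Dee]
Visit Nia; enqueue Jae → queue [Gus, Fay, Ben, Dee, Jae]
Visit Gus → queue [Fay, Ben, Dee, Jae]
Visit Fay → queue [Ben, Dee, Jae]
Visit Ben; enqueue Sam, Cyd → queue [Dee, Jae, Sam, Cyd]
Visit Dee → queue [Jae, Sam, Cyd]
Visit Jae → queue [Sam, Cyd]
Visit Sam → queue [Cyd]
Visit Cyd → queue []

Visit order: Hana, Zoe, Yul, Vic, Ava, Tao, Omar, Nia, Gus, Fay, Ben, Dee, Jae, Sam, Cyd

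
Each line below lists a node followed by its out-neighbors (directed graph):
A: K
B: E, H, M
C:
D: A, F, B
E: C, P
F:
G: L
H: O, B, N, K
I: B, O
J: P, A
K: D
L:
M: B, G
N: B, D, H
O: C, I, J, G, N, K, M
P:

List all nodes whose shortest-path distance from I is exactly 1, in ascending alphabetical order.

Level 0: I
Level 1: B, O
Level 2: C, E, G, H, J, K, M, N
Level 3: A, D, L, P
Level 4: F

B, O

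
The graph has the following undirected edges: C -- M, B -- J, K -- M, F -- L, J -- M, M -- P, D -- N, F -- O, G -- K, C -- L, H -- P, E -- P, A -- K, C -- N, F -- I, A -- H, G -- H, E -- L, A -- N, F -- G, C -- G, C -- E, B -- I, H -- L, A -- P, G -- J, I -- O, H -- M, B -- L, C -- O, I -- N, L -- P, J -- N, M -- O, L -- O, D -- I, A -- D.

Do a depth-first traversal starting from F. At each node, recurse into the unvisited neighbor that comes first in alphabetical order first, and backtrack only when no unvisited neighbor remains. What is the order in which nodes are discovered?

F, G, C, E, L, B, I, D, A, H, M, J, N, K, O, P

Visit F
F → G
G → C
C → E
E → L
L → B
B → I
I → D
D → A
A → H
H → M
M → J
J → N
M → K
M → O
M → P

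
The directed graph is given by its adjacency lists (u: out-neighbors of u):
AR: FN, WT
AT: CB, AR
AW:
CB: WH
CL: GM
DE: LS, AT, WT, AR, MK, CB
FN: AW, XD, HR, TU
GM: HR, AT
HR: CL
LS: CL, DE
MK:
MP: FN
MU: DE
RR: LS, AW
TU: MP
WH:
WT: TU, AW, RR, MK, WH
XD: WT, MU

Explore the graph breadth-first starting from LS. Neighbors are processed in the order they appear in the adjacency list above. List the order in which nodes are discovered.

LS -> CL -> DE -> GM -> AT -> WT -> AR -> MK -> CB -> HR -> TU -> AW -> RR -> WH -> FN -> MP -> XD -> MU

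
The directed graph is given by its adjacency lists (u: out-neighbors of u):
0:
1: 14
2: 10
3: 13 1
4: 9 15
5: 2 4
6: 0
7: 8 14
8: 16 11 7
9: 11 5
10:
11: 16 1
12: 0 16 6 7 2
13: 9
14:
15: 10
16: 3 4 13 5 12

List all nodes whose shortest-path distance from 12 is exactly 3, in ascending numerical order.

1, 9, 11, 15

Level 0: 12
Level 1: 0, 2, 6, 7, 16
Level 2: 3, 4, 5, 8, 10, 13, 14
Level 3: 1, 9, 11, 15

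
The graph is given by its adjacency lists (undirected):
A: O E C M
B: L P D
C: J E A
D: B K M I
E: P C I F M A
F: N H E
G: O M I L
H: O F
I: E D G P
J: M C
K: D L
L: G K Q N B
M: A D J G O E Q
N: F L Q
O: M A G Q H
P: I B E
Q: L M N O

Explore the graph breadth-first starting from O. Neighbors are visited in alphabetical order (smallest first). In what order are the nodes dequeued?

O -> A -> G -> H -> M -> Q -> C -> E -> I -> L -> F -> D -> J -> N -> P -> B -> K

Visit O; enqueue A, G, H, M, Q → queue [A, G, H, M, Q]
Visit A; enqueue C, E → queue [G, H, M, Q, C, E]
Visit G; enqueue I, L → queue [H, M, Q, C, E, I, L]
Visit H; enqueue F → queue [M, Q, C, E, I, L, F]
Visit M; enqueue D, J → queue [Q, C, E, I, L, F, D, J]
Visit Q; enqueue N → queue [C, E, I, L, F, D, J, N]
Visit C → queue [E, I, L, F, D, J, N]
Visit E; enqueue P → queue [I, L, F, D, J, N, P]
Visit I → queue [L, F, D, J, N, P]
Visit L; enqueue B, K → queue [F, D, J, N, P, B, K]
Visit F → queue [D, J, N, P, B, K]
Visit D → queue [J, N, P, B, K]
Visit J → queue [N, P, B, K]
Visit N → queue [P, B, K]
Visit P → queue [B, K]
Visit B → queue [K]
Visit K → queue []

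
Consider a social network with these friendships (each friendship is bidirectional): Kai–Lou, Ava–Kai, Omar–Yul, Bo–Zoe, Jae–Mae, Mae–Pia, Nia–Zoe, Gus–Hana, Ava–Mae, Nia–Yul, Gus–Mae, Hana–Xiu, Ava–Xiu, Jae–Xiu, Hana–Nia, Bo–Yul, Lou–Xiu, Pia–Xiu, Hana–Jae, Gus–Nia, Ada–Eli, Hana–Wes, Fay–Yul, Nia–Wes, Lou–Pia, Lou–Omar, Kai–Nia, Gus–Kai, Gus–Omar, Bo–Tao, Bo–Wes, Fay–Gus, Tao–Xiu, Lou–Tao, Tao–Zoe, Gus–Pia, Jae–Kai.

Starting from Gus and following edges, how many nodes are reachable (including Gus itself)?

17

BFS from Gus visits: Gus, Pia, Omar, Nia, Mae, Kai, Hana, Fay, Xiu, Lou, Yul, Zoe, Wes, Jae, Ava, Tao, Bo
Reachable nodes: 17 of 19 total.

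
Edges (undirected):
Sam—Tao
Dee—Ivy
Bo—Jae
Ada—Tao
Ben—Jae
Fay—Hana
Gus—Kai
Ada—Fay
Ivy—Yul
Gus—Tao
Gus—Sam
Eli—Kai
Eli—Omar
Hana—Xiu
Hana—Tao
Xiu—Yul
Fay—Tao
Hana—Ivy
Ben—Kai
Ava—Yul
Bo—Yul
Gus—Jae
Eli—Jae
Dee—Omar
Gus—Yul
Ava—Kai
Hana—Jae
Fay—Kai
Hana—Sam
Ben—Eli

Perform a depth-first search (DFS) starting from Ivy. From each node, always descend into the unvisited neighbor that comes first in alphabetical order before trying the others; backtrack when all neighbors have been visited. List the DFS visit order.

Visit Ivy
Ivy → Dee
Dee → Omar
Omar → Eli
Eli → Ben
Ben → Jae
Jae → Bo
Bo → Yul
Yul → Ava
Ava → Kai
Kai → Fay
Fay → Ada
Ada → Tao
Tao → Gus
Gus → Sam
Sam → Hana
Hana → Xiu

Ivy, Dee, Omar, Eli, Ben, Jae, Bo, Yul, Ava, Kai, Fay, Ada, Tao, Gus, Sam, Hana, Xiu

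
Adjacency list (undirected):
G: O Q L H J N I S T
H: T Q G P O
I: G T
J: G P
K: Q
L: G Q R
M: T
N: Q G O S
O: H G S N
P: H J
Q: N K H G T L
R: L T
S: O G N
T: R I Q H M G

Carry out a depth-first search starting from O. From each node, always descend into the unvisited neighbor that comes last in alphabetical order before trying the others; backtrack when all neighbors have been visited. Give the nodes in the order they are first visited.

O S N Q T R L G J P H I M K

Visit O
O → S
S → N
N → Q
Q → T
T → R
R → L
L → G
G → J
J → P
P → H
G → I
T → M
Q → K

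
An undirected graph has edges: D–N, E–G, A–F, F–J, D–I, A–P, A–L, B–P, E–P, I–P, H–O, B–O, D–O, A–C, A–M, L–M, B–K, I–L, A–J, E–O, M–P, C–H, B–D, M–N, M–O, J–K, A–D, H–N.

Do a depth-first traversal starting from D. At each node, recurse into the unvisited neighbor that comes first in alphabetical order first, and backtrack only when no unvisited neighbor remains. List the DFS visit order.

D, A, C, H, N, M, L, I, P, B, K, J, F, O, E, G

Visit D
D → A
A → C
C → H
H → N
N → M
M → L
L → I
I → P
P → B
B → K
K → J
J → F
B → O
O → E
E → G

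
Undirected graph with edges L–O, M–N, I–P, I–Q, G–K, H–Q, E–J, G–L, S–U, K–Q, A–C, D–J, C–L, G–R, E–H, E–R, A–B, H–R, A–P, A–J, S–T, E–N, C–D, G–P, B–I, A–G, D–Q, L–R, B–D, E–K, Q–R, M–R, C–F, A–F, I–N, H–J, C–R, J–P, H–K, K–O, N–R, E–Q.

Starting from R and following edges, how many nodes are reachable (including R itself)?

BFS from R visits: R, Q, N, M, L, H, G, E, C, K, I, D, O, J, P, A, F, B
Reachable nodes: 18 of 21 total.

18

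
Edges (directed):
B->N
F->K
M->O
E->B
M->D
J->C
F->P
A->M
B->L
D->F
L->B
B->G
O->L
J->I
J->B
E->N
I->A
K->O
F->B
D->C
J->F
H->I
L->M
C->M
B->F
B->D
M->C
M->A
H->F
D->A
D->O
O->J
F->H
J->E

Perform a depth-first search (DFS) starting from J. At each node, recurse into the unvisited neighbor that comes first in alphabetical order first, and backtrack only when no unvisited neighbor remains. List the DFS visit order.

J -> B -> D -> A -> M -> C -> O -> L -> F -> H -> I -> K -> P -> G -> N -> E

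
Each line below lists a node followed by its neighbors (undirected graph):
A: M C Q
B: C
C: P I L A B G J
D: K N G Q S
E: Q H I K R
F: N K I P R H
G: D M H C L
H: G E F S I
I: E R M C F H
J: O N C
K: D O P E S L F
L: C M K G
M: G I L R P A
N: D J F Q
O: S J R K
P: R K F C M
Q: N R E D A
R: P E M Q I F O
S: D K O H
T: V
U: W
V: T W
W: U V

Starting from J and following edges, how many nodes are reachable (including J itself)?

19

BFS from J visits: J, O, N, C, S, R, K, D, F, Q, P, I, L, A, B, G, H, E, M
Reachable nodes: 19 of 23 total.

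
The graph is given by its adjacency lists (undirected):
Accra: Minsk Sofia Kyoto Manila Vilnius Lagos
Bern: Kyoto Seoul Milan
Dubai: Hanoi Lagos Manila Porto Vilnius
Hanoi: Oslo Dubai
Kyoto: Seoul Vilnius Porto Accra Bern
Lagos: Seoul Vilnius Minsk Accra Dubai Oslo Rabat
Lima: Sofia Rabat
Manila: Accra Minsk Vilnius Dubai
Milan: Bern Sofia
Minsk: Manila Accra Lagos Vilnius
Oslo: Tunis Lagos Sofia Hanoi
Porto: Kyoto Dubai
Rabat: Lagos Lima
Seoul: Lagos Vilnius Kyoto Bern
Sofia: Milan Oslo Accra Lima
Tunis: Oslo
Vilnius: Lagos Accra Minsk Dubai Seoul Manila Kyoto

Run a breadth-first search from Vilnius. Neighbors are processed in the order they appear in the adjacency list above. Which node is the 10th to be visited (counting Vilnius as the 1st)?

Visit Vilnius; enqueue Lagos, Accra, Minsk, Dubai, Seoul, Manila, Kyoto → queue [Lagos, Accra, Minsk, Dubai, Seoul, Manila, Kyoto]
Visit Lagos; enqueue Oslo, Rabat → queue [Accra, Minsk, Dubai, Seoul, Manila, Kyoto, Oslo, Rabat]
Visit Accra; enqueue Sofia → queue [Minsk, Dubai, Seoul, Manila, Kyoto, Oslo, Rabat, Sofia]
Visit Minsk → queue [Dubai, Seoul, Manila, Kyoto, Oslo, Rabat, Sofia]
Visit Dubai; enqueue Hanoi, Porto → queue [Seoul, Manila, Kyoto, Oslo, Rabat, Sofia, Hanoi, Porto]
Visit Seoul; enqueue Bern → queue [Manila, Kyoto, Oslo, Rabat, Sofia, Hanoi, Porto, Bern]
Visit Manila → queue [Kyoto, Oslo, Rabat, Sofia, Hanoi, Porto, Bern]
Visit Kyoto → queue [Oslo, Rabat, Sofia, Hanoi, Porto, Bern]
Visit Oslo; enqueue Tunis → queue [Rabat, Sofia, Hanoi, Porto, Bern, Tunis]
Visit Rabat; enqueue Lima → queue [Sofia, Hanoi, Porto, Bern, Tunis, Lima]
Visit Sofia; enqueue Milan → queue [Hanoi, Porto, Bern, Tunis, Lima, Milan]
Visit Hanoi → queue [Porto, Bern, Tunis, Lima, Milan]
Visit Porto → queue [Bern, Tunis, Lima, Milan]
Visit Bern → queue [Tunis, Lima, Milan]
Visit Tunis → queue [Lima, Milan]
Visit Lima → queue [Milan]
Visit Milan → queue []

Visit order: Vilnius, Lagos, Accra, Minsk, Dubai, Seoul, Manila, Kyoto, Oslo, Rabat, Sofia, Hanoi, Porto, Bern, Tunis, Lima, Milan

Rabat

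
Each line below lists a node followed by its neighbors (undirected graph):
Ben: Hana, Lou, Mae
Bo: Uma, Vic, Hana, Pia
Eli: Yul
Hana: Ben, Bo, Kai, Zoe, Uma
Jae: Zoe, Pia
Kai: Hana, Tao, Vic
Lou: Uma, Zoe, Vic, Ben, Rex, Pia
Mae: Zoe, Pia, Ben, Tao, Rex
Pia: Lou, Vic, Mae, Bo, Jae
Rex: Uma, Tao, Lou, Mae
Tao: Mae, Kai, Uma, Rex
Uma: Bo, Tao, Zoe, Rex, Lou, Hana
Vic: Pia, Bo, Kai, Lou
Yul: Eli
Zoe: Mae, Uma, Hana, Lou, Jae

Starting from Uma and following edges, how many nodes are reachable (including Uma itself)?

13

BFS from Uma visits: Uma, Zoe, Tao, Rex, Lou, Hana, Bo, Mae, Jae, Kai, Vic, Pia, Ben
Reachable nodes: 13 of 15 total.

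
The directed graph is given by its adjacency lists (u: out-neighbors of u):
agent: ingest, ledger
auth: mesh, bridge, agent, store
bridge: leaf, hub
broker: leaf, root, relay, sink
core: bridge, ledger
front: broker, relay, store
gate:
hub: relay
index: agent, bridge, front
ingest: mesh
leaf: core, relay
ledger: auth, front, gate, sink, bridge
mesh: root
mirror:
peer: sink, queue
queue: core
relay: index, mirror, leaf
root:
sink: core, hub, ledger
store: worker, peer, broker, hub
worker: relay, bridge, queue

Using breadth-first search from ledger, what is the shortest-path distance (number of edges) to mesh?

2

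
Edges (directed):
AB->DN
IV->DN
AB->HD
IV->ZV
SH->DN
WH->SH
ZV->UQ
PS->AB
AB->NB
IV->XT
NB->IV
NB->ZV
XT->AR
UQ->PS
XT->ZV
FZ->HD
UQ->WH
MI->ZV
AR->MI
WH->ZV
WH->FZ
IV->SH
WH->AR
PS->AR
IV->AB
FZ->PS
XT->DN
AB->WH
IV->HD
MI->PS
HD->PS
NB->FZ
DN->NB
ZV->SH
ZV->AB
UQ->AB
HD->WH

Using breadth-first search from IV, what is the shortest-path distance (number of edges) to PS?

2

Level 0: IV
Level 1: AB, DN, HD, SH, XT, ZV
Level 2: AR, NB, PS, UQ, WH
Level 3: FZ, MI
PS first appears at level 2.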